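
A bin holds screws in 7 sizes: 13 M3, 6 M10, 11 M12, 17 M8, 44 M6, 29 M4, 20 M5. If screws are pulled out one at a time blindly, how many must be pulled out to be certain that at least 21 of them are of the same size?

In the worst case we take at most 20 of each size, but all 13 M3, all 6 M10, all 11 M12, and all 17 M8 (fewer than 20), giving 13 + 6 + 11 + 17 + 20 + 20 + 20 = 107.
One more screw then forces some size to 21, so 107 + 1 = 108.

108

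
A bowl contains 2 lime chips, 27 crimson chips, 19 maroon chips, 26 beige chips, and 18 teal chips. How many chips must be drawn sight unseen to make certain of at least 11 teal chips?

To avoid teal chips as long as possible, exhaust the other 4 colors first.
The worst case draws every non-teal chip first: 2 + 27 + 19 + 26 = 74.
The next 11 draws are then forced to be teal, giving 74 + 11 = 85.

85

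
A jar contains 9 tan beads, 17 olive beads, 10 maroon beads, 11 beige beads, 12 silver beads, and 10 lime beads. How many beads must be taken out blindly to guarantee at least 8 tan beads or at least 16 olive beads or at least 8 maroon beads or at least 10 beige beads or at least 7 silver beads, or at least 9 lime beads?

53

Each of the 6 colors has its own threshold; avoid all of them simultaneously.
The worst case stops just short of every target: 7 tan, 15 olive, 7 maroon, 9 beige, 6 silver, 8 lime — 7 + 15 + 7 + 9 + 6 + 8 = 52 beads.
One more bead must push some color to its target, so 52 + 1 = 53.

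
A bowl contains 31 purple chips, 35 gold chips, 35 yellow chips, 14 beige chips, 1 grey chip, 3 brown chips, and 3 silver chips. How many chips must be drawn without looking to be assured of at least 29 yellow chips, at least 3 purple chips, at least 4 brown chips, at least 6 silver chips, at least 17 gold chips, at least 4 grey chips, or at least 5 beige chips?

58

The worst case stops just short of every target: 2 purple, 16 gold, 28 yellow, 4 beige, all 1 grey, 3 brown, all 3 silver — 2 + 16 + 28 + 4 + 1 + 3 + 3 = 57 chips.
One more chip must push some color to its target, so 57 + 1 = 58.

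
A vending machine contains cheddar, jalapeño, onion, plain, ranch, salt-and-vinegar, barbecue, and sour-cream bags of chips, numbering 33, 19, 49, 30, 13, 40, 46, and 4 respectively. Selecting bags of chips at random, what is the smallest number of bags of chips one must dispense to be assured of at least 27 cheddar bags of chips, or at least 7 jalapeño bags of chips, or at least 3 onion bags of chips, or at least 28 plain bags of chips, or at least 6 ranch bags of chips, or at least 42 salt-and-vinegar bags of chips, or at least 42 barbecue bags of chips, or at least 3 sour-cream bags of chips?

150

Each of the 8 flavors has its own threshold; avoid all of them simultaneously.
The worst case stops just short of every target: 26 cheddar, 6 jalapeño, 2 onion, 27 plain, 5 ranch, all 40 salt-and-vinegar, 41 barbecue, 2 sour-cream — 26 + 6 + 2 + 27 + 5 + 40 + 41 + 2 = 149 bags of chips.
One more bag of chips must push some flavor to its target, so 149 + 1 = 150.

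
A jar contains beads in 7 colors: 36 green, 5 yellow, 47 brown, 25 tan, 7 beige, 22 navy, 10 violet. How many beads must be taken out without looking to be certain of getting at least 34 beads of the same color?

136

In the worst case we take at most 33 of each color, but all 5 yellow, all 25 tan, all 7 beige, all 22 navy, and all 10 violet (fewer than 33), giving 33 + 5 + 33 + 25 + 7 + 22 + 10 = 135.
One more bead then forces some color to 34, so 135 + 1 = 136.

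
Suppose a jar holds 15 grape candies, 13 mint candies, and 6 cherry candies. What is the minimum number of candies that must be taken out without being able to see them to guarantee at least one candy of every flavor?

29

The hardest flavor to obtain is cherry: we could draw every other candy first — 34 − 6 = 28 candies — without a single cherry one.
The next draw must be cherry, so 28 + 1 = 29.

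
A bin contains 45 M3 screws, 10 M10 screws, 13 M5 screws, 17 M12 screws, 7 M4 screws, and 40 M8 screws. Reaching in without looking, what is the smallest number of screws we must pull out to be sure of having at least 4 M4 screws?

129

To avoid M4 screws as long as possible, exhaust the other 5 sizes first.
The worst case draws every non-M4 screw first: 45 + 10 + 13 + 17 + 40 = 125.
The next 4 draws are then forced to be M4, giving 125 + 4 = 129.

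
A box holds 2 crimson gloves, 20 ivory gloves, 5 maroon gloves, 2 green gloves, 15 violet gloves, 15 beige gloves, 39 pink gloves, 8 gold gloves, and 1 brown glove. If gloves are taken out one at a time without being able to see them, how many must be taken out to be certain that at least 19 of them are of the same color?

In the worst case we take at most 18 of each color, but all 2 crimson, all 5 maroon, all 2 green, all 15 violet, all 15 beige, all 8 gold, and all 1 brown (fewer than 18), giving 2 + 18 + 5 + 2 + 15 + 15 + 18 + 8 + 1 = 84.
One more glove then forces some color to 19, so 84 + 1 = 85.

85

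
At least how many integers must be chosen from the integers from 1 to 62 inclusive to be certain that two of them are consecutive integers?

Partition {1, …, 62} into 31 pairs: {1,2}, {3,4}, …, {61,62}.
Choosing 31 integers — say the 31 even numbers 2, 4, …, 62 — takes one from each pair and avoids the property.
Choosing 32 forces two into the same pair by pigeonhole, and those are consecutive. So 32.

32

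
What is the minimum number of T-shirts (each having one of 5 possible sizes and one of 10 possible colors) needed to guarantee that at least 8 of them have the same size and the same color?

There are 5 × 10 = 50 (size, color) combinations acting as pigeonholes.
With 50 × 7 = 350 T-shirts we could place exactly 7 in each, with no (size, color) pair reaching 8.
One more forces some (size, color) pair to hold 8, so 350 + 1 = 351.

351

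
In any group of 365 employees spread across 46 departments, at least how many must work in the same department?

If each of the 46 departments held at most 7, the total would be at most 46 × 7 = 322 < 365, a contradiction.
So at least one holds ⌈365/46⌉ = 8.

8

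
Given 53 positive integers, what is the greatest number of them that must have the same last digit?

6

There are 10 possible last digits, which serve as the pigeonholes.
If each of the 10 possible last digits held at most 5, the total would be at most 10 × 5 = 50 < 53, a contradiction.
So at least one holds ⌈53/10⌉ = 6.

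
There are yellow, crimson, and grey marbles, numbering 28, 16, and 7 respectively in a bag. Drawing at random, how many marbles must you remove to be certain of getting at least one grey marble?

The worst case draws every non-grey marble first: 28 + 16 = 44.
The next draw is then forced to be grey, giving 44 + 1 = 45.

45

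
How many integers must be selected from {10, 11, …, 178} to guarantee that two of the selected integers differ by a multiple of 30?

Use the pigeonhole principle on residue classes: group the integers by remainder mod 30; there are 30 residue classes, each nonempty in this range.
Choosing one from each class (30 integers) avoids any shared remainder.
One more choice must repeat a class, so two differ by a multiple of 30. Hence 30 + 1 = 31.

31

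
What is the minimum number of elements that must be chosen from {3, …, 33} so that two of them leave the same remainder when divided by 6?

Group the integers by remainder mod 6; there are 6 residue classes, each nonempty in this range.
Choosing one from each class (6 integers) avoids any shared remainder.
One more choice must repeat a class, so two differ by a multiple of 6. Hence 6 + 1 = 7.

7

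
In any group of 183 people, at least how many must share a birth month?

There are 12 months of the year, which serve as the pigeonholes.
If each of the 12 months of the year held at most 15, the total would be at most 12 × 15 = 180 < 183, a contradiction.
So at least one holds ⌈183/12⌉ = 16.

16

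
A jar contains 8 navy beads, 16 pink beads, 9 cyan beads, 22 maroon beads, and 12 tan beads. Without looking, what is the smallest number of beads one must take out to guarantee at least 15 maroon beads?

60

The worst case draws every non-maroon bead first: 8 + 16 + 9 + 12 = 45.
The next 15 draws are then forced to be maroon, giving 45 + 15 = 60.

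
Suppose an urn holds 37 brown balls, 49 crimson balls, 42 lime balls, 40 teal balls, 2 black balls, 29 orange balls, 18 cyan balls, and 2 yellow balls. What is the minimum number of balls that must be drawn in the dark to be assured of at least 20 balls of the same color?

Treat the 8 colors as pigeonholes.
In the worst case we take at most 19 of each color, but all 2 black, all 18 cyan, and all 2 yellow (fewer than 19), giving 19 + 19 + 19 + 19 + 2 + 19 + 18 + 2 = 117.
One more ball then forces some color to 20, so 117 + 1 = 118.

118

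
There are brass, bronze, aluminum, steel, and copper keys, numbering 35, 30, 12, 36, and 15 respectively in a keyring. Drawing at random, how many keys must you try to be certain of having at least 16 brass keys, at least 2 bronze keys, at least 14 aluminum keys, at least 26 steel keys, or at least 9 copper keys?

The worst case stops just short of every target: 15 brass, 1 bronze, all 12 aluminum, 25 steel, 8 copper — 15 + 1 + 12 + 25 + 8 = 61 keys.
One more key must push some type to its target, so 61 + 1 = 62.

62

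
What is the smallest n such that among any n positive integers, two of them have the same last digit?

11

There are 10 possible last digits acting as pigeonholes.
With 10 positive integers we could place one in each, avoiding any repeat.
One more forces some class to hold 2, so 10 + 1 = 11.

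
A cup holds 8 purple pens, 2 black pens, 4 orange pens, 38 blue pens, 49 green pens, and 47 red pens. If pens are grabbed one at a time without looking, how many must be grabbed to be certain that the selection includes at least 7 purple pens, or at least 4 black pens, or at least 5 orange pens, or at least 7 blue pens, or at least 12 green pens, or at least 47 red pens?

Each of the 6 ink colors has its own threshold; avoid all of them simultaneously.
The worst case stops just short of every target: 6 purple, all 2 black, 4 orange, 6 blue, 11 green, 46 red — 6 + 2 + 4 + 6 + 11 + 46 = 75 pens.
One more pen must push some ink color to its target, so 75 + 1 = 76.

76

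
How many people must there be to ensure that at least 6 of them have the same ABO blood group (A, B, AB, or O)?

21

There are 4 ABO blood groups acting as pigeonholes.
With 4 × 5 = 20 people we could place exactly 5 in each, with no class reaching 6.
One more forces some class to hold 6, so 20 + 1 = 21.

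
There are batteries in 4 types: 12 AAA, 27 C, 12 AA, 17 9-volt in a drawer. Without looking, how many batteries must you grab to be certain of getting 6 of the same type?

The worst case takes 5 batteries of each type without reaching 6 of any: 4 × 5 = 20.
The next battery must bring some type to 6, so 20 + 1 = 21.

21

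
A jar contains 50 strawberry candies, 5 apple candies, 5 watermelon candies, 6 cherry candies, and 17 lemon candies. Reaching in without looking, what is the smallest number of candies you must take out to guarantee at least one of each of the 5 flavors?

The hardest flavor to obtain is apple: we could draw every other candy first — 83 − 5 = 78 candies — without a single apple one.
The next draw must be apple, so 78 + 1 = 79.

79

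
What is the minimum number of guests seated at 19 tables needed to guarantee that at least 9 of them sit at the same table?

153

There are 19 tables acting as pigeonholes.
With 19 × 8 = 152 guests we could place exactly 8 in each, with no class reaching 9.
One more forces some class to hold 9, so 152 + 1 = 153.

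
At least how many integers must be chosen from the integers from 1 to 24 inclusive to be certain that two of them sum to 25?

Partition {1, …, 24} into 12 pairs: {1,24}, {2,23}, …, {12,13}.
Choosing 12 integers — say the integers 1 through 12 — takes one from each pair and avoids the property.
Choosing 13 forces two into the same pair by pigeonhole, and those sum to 25. So 13.

13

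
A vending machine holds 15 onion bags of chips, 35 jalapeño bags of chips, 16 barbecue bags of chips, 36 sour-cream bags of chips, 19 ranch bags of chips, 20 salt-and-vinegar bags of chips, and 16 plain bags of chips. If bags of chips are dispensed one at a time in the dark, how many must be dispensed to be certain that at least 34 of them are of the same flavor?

Treat the 7 flavors as pigeonholes.
In the worst case we take at most 33 of each flavor, but all 15 onion, all 16 barbecue, all 19 ranch, all 20 salt-and-vinegar, and all 16 plain (fewer than 33), giving 15 + 33 + 16 + 33 + 19 + 20 + 16 = 152.
One more bag of chips then forces some flavor to 34, so 152 + 1 = 153.

153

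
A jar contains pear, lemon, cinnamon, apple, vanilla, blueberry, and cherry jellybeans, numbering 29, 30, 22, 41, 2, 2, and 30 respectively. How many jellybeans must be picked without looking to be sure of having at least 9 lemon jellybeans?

The worst case draws every non-lemon jellybean first: 29 + 22 + 41 + 2 + 2 + 30 = 126.
The next 9 draws are then forced to be lemon, giving 126 + 9 = 135.

135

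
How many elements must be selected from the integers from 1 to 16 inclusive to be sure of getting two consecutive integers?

Partition {1, …, 16} into 8 pairs: {1,2}, {3,4}, …, {15,16}.
Choosing 8 integers — say the 8 even numbers 2, 4, …, 16 — takes one from each pair and avoids the property.
Choosing 9 forces two into the same pair by pigeonhole, and those are consecutive. So 9.

9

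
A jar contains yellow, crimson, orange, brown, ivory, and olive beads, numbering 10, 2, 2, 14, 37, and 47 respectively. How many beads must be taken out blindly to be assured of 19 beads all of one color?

65

In the worst case we take at most 18 of each color, but all 10 yellow, all 2 crimson, all 2 orange, and all 14 brown (fewer than 18), giving 10 + 2 + 2 + 14 + 18 + 18 = 64.
One more bead then forces some color to 19, so 64 + 1 = 65.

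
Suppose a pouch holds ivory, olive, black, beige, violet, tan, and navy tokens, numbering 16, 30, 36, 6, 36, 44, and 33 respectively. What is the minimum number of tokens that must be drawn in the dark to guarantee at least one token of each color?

The hardest color to obtain is beige: we could draw every other token first — 201 − 6 = 195 tokens — without a single beige one.
The next draw must be beige, so 195 + 1 = 196.

196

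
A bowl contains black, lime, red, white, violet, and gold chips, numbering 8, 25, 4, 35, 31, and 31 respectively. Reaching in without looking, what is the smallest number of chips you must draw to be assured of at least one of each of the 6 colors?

131

The hardest color to obtain is red: we could draw every other chip first — 134 − 4 = 130 chips — without a single red one.
The next draw must be red, so 130 + 1 = 131.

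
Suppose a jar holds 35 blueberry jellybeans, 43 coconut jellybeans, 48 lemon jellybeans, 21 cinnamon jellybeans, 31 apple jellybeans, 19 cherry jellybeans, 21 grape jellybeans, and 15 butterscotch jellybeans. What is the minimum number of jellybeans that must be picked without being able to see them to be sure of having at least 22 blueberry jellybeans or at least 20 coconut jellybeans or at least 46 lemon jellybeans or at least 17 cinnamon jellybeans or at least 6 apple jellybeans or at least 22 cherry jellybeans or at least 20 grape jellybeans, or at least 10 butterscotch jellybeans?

154

Each of the 8 flavors has its own threshold; avoid all of them simultaneously.
The worst case stops just short of every target: 21 blueberry, 19 coconut, 45 lemon, 16 cinnamon, 5 apple, all 19 cherry, 19 grape, 9 butterscotch — 21 + 19 + 45 + 16 + 5 + 19 + 19 + 9 = 153 jellybeans.
One more jellybean must push some flavor to its target, so 153 + 1 = 154.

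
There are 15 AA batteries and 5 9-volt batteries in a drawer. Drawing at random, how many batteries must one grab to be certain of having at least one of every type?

16

The hardest type to obtain is 9-volt: we could draw every other battery first — 20 − 5 = 15 batteries — without a single 9-volt one.
The next draw must be 9-volt, so 15 + 1 = 16.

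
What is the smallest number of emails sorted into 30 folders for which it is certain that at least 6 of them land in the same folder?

151

There are 30 folders acting as pigeonholes.
With 30 × 5 = 150 emails we could place exactly 5 in each, with no class reaching 6.
One more forces some class to hold 6, so 150 + 1 = 151.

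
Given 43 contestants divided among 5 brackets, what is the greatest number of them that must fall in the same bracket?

9

The 43 contestants fall into 5 brackets.
If each of the 5 brackets held at most 8, the total would be at most 5 × 8 = 40 < 43, a contradiction.
So at least one holds ⌈43/5⌉ = 9.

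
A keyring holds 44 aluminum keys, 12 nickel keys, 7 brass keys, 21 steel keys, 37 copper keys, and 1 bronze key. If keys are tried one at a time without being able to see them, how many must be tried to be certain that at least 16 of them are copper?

The worst case draws every non-copper key first: 44 + 12 + 7 + 21 + 1 = 85.
The next 16 draws are then forced to be copper, giving 85 + 16 = 101.

101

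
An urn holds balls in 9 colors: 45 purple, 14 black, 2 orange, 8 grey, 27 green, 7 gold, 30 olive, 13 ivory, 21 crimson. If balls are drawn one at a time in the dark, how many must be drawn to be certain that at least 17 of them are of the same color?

Treat the 9 colors as pigeonholes.
In the worst case we take at most 16 of each color, but all 14 black, all 2 orange, all 8 grey, all 7 gold, and all 13 ivory (fewer than 16), giving 16 + 14 + 2 + 8 + 16 + 7 + 16 + 13 + 16 = 108.
One more ball then forces some color to 17, so 108 + 1 = 109.

109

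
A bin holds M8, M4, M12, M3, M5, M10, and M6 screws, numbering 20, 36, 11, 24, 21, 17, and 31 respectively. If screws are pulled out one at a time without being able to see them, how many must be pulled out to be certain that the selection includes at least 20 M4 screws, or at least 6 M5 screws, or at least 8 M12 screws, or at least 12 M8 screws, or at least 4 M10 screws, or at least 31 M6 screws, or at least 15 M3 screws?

The worst case stops just short of every target: 11 M8, 19 M4, 7 M12, 14 M3, 5 M5, 3 M10, 30 M6 — 11 + 19 + 7 + 14 + 5 + 3 + 30 = 89 screws.
One more screw must push some size to its target, so 89 + 1 = 90.

90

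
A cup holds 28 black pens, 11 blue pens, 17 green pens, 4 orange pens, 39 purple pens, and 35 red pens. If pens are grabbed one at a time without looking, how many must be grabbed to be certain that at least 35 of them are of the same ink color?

129

In the worst case we take at most 34 of each ink color, but all 28 black, all 11 blue, all 17 green, and all 4 orange (fewer than 34), giving 28 + 11 + 17 + 4 + 34 + 34 = 128.
One more pen then forces some ink color to 35, so 128 + 1 = 129.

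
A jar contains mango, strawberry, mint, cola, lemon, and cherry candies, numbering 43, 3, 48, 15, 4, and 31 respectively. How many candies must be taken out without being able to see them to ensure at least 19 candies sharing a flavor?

77

In the worst case we take at most 18 of each flavor, but all 3 strawberry, all 15 cola, and all 4 lemon (fewer than 18), giving 18 + 3 + 18 + 15 + 4 + 18 = 76.
One more candy then forces some flavor to 19, so 76 + 1 = 77.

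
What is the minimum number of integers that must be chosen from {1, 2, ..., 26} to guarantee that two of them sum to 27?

Partition {1, …, 26} into 13 pairs: {1,26}, {2,25}, …, {13,14}.
Choosing 13 integers — say the integers 1 through 13 — takes one from each pair and avoids the property.
Choosing 14 forces two into the same pair by pigeonhole, and those sum to 27. So 14.

14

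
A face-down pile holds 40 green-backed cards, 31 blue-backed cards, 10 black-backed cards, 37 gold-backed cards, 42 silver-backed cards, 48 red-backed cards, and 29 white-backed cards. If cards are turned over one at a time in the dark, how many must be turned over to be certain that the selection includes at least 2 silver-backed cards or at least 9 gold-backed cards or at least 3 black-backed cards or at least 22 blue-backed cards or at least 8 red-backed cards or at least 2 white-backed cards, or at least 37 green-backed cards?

The worst case stops just short of every target: 36 green-backed, 21 blue-backed, 2 black-backed, 8 gold-backed, 1 silver-backed, 7 red-backed, 1 white-backed — 36 + 21 + 2 + 8 + 1 + 7 + 1 = 76 cards.
One more card must push some back color to its target, so 76 + 1 = 77.

77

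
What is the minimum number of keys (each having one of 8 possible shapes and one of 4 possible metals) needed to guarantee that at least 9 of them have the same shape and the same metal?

257

There are 8 × 4 = 32 (shape, metal) combinations acting as pigeonholes.
With 32 × 8 = 256 keys we could place exactly 8 in each, with no (shape, metal) pair reaching 9.
One more forces some (shape, metal) pair to hold 9, so 256 + 1 = 257.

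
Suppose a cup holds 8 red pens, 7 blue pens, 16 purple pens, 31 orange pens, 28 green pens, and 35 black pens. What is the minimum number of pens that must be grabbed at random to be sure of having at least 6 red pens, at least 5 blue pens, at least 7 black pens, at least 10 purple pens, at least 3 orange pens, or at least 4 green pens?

The worst case stops just short of every target: 5 red, 4 blue, 9 purple, 2 orange, 3 green, 6 black — 5 + 4 + 9 + 2 + 3 + 6 = 29 pens.
One more pen must push some ink color to its target, so 29 + 1 = 30.

30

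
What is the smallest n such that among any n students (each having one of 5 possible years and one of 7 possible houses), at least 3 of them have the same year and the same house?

71

There are 5 × 7 = 35 (year, house) combinations acting as pigeonholes.
With 35 × 2 = 70 students we could place exactly 2 in each, with no (year, house) pair reaching 3.
One more forces some (year, house) pair to hold 3, so 70 + 1 = 71.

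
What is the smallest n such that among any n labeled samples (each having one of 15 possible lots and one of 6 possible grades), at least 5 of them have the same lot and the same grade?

361

There are 15 × 6 = 90 (lot, grade) combinations acting as pigeonholes.
With 90 × 4 = 360 labeled samples we could place exactly 4 in each, with no (lot, grade) pair reaching 5.
One more forces some (lot, grade) pair to hold 5, so 360 + 1 = 361.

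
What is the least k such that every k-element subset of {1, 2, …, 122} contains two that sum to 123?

62

Partition {1, …, 122} into 61 pairs: {1,122}, {2,121}, …, {61,62}.
Choosing 61 integers — say the integers 1 through 61 — takes one from each pair and avoids the property.
Choosing 62 forces two into the same pair by pigeonhole, and those sum to 123. So 62.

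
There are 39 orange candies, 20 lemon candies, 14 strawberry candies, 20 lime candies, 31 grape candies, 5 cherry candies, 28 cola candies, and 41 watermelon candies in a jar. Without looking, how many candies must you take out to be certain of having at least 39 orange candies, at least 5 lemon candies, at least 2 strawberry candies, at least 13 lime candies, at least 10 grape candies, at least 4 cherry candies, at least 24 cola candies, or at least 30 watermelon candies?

Each of the 8 flavors has its own threshold; avoid all of them simultaneously.
The worst case stops just short of every target: 38 orange, 4 lemon, 1 strawberry, 12 lime, 9 grape, 3 cherry, 23 cola, 29 watermelon — 38 + 4 + 1 + 12 + 9 + 3 + 23 + 29 = 119 candies.
One more candy must push some flavor to its target, so 119 + 1 = 120.

120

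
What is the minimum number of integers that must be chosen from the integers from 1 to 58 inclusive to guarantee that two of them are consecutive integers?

30

Partition {1, …, 58} into 29 pairs: {1,2}, {3,4}, …, {57,58}.
Choosing 29 integers — say the 29 even numbers 2, 4, …, 58 — takes one from each pair and avoids the property.
Choosing 30 forces two into the same pair by pigeonhole, and those are consecutive. So 30.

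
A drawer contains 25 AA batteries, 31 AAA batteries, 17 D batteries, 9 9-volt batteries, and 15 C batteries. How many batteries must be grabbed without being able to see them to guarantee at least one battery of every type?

The hardest type to obtain is 9-volt: we could draw every other battery first — 97 − 9 = 88 batteries — without a single 9-volt one.
The next draw must be 9-volt, so 88 + 1 = 89.

89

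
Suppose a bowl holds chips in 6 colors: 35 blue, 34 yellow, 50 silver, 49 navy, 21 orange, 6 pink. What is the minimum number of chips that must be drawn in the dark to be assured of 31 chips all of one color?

Treat the 6 colors as pigeonholes.
In the worst case we take at most 30 of each color, but all 21 orange and all 6 pink (fewer than 30), giving 30 + 30 + 30 + 30 + 21 + 6 = 147.
One more chip then forces some color to 31, so 147 + 1 = 148.

148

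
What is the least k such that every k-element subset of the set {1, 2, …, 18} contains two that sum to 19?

Partition {1, …, 18} into 9 pairs: {1,18}, {2,17}, …, {9,10}.
Choosing 9 integers — say the integers 1 through 9 — takes one from each pair and avoids the property.
Choosing 10 forces two into the same pair by pigeonhole, and those sum to 19. So 10.

10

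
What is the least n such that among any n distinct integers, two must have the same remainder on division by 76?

77

Use the pigeonhole principle on residue classes: two integers differ by a multiple of 76 exactly when they share a remainder mod 76.
There are 76 residue classes mod 76, so 76 integers can all lie in distinct classes.
One more integer must repeat a residue, giving a difference divisible by 76. So n = 76 + 1 = 77.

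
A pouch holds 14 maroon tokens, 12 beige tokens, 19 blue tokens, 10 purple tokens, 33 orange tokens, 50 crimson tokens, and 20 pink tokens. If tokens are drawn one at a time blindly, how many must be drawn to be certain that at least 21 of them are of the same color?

In the worst case we take at most 20 of each color, but all 14 maroon, all 12 beige, all 19 blue, and all 10 purple (fewer than 20), giving 14 + 12 + 19 + 10 + 20 + 20 + 20 = 115.
One more token then forces some color to 21, so 115 + 1 = 116.

116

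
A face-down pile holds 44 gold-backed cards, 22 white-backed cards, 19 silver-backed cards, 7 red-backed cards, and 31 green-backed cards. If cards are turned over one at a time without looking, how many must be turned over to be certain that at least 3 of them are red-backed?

119

The worst case draws every non-red-backed card first: 44 + 22 + 19 + 31 = 116.
The next 3 draws are then forced to be red-backed, giving 116 + 3 = 119.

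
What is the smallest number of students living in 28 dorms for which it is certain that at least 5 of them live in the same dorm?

113

There are 28 dorms acting as pigeonholes.
With 28 × 4 = 112 students we could place exactly 4 in each, with no class reaching 5.
One more forces some class to hold 5, so 112 + 1 = 113.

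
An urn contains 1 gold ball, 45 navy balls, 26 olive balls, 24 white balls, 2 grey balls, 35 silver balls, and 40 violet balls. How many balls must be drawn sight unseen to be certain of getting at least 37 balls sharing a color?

161

Treat the 7 colors as pigeonholes.
In the worst case we take at most 36 of each color, but all 1 gold, all 26 olive, all 24 white, all 2 grey, and all 35 silver (fewer than 36), giving 1 + 36 + 26 + 24 + 2 + 35 + 36 = 160.
One more ball then forces some color to 37, so 160 + 1 = 161.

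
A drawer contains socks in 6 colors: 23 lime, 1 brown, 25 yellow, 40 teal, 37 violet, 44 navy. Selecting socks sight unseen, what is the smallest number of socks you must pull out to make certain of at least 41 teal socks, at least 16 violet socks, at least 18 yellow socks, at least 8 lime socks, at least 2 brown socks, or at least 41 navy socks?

The worst case stops just short of every target: 7 lime, 1 brown, 17 yellow, 40 teal, 15 violet, 40 navy — 7 + 1 + 17 + 40 + 15 + 40 = 120 socks.
One more sock must push some color to its target, so 120 + 1 = 121.

121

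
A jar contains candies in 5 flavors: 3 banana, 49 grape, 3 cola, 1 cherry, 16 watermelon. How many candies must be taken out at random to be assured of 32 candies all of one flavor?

55

In the worst case we take at most 31 of each flavor, but all 3 banana, all 3 cola, all 1 cherry, and all 16 watermelon (fewer than 31), giving 3 + 31 + 3 + 1 + 16 = 54.
One more candy then forces some flavor to 32, so 54 + 1 = 55.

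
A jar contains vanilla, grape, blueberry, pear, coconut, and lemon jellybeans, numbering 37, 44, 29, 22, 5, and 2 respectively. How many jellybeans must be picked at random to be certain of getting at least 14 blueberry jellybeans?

The worst case draws every non-blueberry jellybean first: 37 + 44 + 22 + 5 + 2 = 110.
The next 14 draws are then forced to be blueberry, giving 110 + 14 = 124.

124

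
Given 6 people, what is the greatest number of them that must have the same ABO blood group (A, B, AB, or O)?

2

There are 4 ABO blood groups, which serve as the pigeonholes.
If each of the 4 ABO blood groups held at most 1, the total would be at most 4 × 1 = 4 < 6, a contradiction.
So at least one holds ⌈6/4⌉ = 2.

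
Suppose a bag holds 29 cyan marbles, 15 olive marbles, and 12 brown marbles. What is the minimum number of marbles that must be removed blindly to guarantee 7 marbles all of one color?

19

The worst case takes 6 marbles of each color without reaching 7 of any: 3 × 6 = 18.
The next marble must bring some color to 7, so 18 + 1 = 19.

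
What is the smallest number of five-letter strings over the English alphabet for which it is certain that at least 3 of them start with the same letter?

53

There are 26 possible first letters acting as pigeonholes.
With 26 × 2 = 52 five-letter strings over the English alphabet we could place exactly 2 in each, with no class reaching 3.
One more forces some class to hold 3, so 52 + 1 = 53.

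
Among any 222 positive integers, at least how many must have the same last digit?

23

If each of the 10 possible last digits held at most 22, the total would be at most 10 × 22 = 220 < 222, a contradiction.
So at least one holds ⌈222/10⌉ = 23.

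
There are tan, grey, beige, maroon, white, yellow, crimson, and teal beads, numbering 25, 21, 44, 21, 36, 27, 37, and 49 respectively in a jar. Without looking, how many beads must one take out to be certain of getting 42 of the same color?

In the worst case we take at most 41 of each color, but all 25 tan, all 21 grey, all 21 maroon, all 36 white, all 27 yellow, and all 37 crimson (fewer than 41), giving 25 + 21 + 41 + 21 + 36 + 27 + 37 + 41 = 249.
One more bead then forces some color to 42, so 249 + 1 = 250.

250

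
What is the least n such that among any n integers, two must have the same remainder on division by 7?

Use the pigeonhole principle on residue classes: two integers differ by a multiple of 7 exactly when they share a remainder mod 7.
There are 7 residue classes mod 7, so 7 integers can all lie in distinct classes.
One more integer must repeat a residue, giving a difference divisible by 7. So n = 7 + 1 = 8.

8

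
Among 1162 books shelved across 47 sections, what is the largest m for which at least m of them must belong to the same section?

If each of the 47 sections held at most 24, the total would be at most 47 × 24 = 1128 < 1162, a contradiction.
So at least one holds ⌈1162/47⌉ = 25.

25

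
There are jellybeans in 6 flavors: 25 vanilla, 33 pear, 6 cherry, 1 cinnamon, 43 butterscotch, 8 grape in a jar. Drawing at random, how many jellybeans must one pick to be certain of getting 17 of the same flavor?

In the worst case we take at most 16 of each flavor, but all 6 cherry, all 1 cinnamon, and all 8 grape (fewer than 16), giving 16 + 16 + 6 + 1 + 16 + 8 = 63.
One more jellybean then forces some flavor to 17, so 63 + 1 = 64.

64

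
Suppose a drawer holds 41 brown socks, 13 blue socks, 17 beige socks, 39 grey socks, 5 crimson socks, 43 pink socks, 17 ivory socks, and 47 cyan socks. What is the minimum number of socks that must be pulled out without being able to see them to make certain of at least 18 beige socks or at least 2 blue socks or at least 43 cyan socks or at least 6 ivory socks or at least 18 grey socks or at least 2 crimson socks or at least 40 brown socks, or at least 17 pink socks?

139

Each of the 8 colors has its own threshold; avoid all of them simultaneously.
The worst case stops just short of every target: 39 brown, 1 blue, 17 beige, 17 grey, 1 crimson, 16 pink, 5 ivory, 42 cyan — 39 + 1 + 17 + 17 + 1 + 16 + 5 + 42 = 138 socks.
One more sock must push some color to its target, so 138 + 1 = 139.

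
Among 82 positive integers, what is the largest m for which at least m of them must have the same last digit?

If each of the 10 possible last digits held at most 8, the total would be at most 10 × 8 = 80 < 82, a contradiction.
So at least one holds ⌈82/10⌉ = 9.

9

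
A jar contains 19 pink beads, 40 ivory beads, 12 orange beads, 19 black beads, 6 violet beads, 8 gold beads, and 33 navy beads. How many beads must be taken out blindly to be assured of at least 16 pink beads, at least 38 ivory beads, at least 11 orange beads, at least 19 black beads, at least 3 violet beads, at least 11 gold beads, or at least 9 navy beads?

The worst case stops just short of every target: 15 pink, 37 ivory, 10 orange, 18 black, 2 violet, all 8 gold, 8 navy — 15 + 37 + 10 + 18 + 2 + 8 + 8 = 98 beads.
One more bead must push some color to its target, so 98 + 1 = 99.

99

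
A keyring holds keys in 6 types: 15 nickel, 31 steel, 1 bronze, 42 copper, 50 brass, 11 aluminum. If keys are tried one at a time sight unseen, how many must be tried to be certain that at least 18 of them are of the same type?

In the worst case we take at most 17 of each type, but all 15 nickel, all 1 bronze, and all 11 aluminum (fewer than 17), giving 15 + 17 + 1 + 17 + 17 + 11 = 78.
One more key then forces some type to 18, so 78 + 1 = 79.

79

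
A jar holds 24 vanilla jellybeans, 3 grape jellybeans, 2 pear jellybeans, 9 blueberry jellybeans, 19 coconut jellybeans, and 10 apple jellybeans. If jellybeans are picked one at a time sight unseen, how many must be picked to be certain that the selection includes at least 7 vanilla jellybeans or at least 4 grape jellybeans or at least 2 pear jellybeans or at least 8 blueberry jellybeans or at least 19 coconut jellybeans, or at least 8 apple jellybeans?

The worst case stops just short of every target: 6 vanilla, 3 grape, 1 pear, 7 blueberry, 18 coconut, 7 apple — 6 + 3 + 1 + 7 + 18 + 7 = 42 jellybeans.
One more jellybean must push some flavor to its target, so 42 + 1 = 43.

43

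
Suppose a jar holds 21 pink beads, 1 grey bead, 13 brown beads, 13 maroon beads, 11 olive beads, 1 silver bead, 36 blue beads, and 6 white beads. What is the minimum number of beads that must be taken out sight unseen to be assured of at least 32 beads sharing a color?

98

In the worst case we take at most 31 of each color, but all 21 pink, all 1 grey, all 13 brown, all 13 maroon, all 11 olive, all 1 silver, and all 6 white (fewer than 31), giving 21 + 1 + 13 + 13 + 11 + 1 + 31 + 6 = 97.
One more bead then forces some color to 32, so 97 + 1 = 98.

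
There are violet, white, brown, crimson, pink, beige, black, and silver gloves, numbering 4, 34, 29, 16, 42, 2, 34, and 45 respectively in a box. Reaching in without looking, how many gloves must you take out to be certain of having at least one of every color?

The hardest color to obtain is beige: we could draw every other glove first — 206 − 2 = 204 gloves — without a single beige one.
The next draw must be beige, so 204 + 1 = 205.

205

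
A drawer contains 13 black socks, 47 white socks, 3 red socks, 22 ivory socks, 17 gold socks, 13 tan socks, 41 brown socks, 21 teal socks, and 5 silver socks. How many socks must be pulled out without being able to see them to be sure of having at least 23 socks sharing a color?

In the worst case we take at most 22 of each color, but all 13 black, all 3 red, all 17 gold, all 13 tan, all 21 teal, and all 5 silver (fewer than 22), giving 13 + 22 + 3 + 22 + 17 + 13 + 22 + 21 + 5 = 138.
One more sock then forces some color to 23, so 138 + 1 = 139.

139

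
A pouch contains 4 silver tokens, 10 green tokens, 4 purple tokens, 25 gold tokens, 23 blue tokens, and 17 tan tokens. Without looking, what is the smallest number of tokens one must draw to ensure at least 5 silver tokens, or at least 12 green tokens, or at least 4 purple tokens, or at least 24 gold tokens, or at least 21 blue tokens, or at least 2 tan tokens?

Each of the 6 colors has its own threshold; avoid all of them simultaneously.
The worst case stops just short of every target: 4 silver, all 10 green, 3 purple, 23 gold, 20 blue, 1 tan — 4 + 10 + 3 + 23 + 20 + 1 = 61 tokens.
One more token must push some color to its target, so 61 + 1 = 62.

62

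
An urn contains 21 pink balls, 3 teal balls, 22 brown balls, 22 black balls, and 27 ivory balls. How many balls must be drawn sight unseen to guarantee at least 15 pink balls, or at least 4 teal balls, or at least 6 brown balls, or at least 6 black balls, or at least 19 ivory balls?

The worst case stops just short of every target: 14 pink, 3 teal, 5 brown, 5 black, 18 ivory — 14 + 3 + 5 + 5 + 18 = 45 balls.
One more ball must push some color to its target, so 45 + 1 = 46.

46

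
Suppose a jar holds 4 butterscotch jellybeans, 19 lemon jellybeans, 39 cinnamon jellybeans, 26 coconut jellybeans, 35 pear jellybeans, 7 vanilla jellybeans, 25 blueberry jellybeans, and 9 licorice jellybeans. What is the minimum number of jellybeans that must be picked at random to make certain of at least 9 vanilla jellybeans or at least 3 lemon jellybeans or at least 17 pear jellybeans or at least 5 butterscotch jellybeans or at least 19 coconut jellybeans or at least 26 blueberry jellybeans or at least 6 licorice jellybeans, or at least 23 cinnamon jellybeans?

The worst case stops just short of every target: 4 butterscotch, 2 lemon, 22 cinnamon, 18 coconut, 16 pear, all 7 vanilla, 25 blueberry, 5 licorice — 4 + 2 + 22 + 18 + 16 + 7 + 25 + 5 = 99 jellybeans.
One more jellybean must push some flavor to its target, so 99 + 1 = 100.

100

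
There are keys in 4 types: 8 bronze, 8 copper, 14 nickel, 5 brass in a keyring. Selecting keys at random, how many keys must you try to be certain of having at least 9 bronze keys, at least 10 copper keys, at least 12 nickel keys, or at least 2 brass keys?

29

The worst case stops just short of every target: 8 bronze, all 8 copper, 11 nickel, 1 brass — 8 + 8 + 11 + 1 = 28 keys.
One more key must push some type to its target, so 28 + 1 = 29.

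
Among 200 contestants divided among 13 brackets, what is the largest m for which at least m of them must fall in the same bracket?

16

If each of the 13 brackets held at most 15, the total would be at most 13 × 15 = 195 < 200, a contradiction.
So at least one holds ⌈200/13⌉ = 16.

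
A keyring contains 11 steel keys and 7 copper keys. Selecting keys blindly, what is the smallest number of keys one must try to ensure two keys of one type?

3

The worst case takes 1 key of each type without reaching 2 of any: 2 × 1 = 2.
The next key must bring some type to 2, so 2 + 1 = 3.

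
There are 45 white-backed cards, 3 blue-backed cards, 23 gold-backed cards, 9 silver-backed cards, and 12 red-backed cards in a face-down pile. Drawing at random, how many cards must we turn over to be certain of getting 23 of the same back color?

69

In the worst case we take at most 22 of each back color, but all 3 blue-backed, all 9 silver-backed, and all 12 red-backed (fewer than 22), giving 22 + 3 + 22 + 9 + 12 = 68.
One more card then forces some back color to 23, so 68 + 1 = 69.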